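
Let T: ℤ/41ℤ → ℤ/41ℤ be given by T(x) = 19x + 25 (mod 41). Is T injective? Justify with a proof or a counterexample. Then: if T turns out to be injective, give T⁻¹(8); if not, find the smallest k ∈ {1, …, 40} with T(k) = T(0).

25

Suppose T(s) = T(t) in ℤ/41ℤ. Then 19s + 25 ≡ 19t + 25 (mod 41), thus 19(s − t) ≡ 0 (mod 41).
Since gcd(19, 41) = 1, 19 is invertible modulo 41, thus s − t ≡ 0 (mod 41), i.e. s = t.
Thus T is injective.
We now compute 19⁻¹ mod 41 explicitly. Euclid's algorithm: 41 = 2·19 + 3, 19 = 6·3 + 1; back-substituting gives 1 = 13·19 − 6·41, so 19⁻¹ ≡ 13 (mod 41).
Since T is injective, we find T⁻¹(8): we need 19x ≡ 8 − 25 ≡ 24 (mod 41). Using 19⁻¹ = 13: x ≡ 13·24 = 312 = 7·41 + 25, so x = 25.
Check: T(25) = 19·25 + 25 = 500 = 12·41 + 8 ≡ 8 (mod 41).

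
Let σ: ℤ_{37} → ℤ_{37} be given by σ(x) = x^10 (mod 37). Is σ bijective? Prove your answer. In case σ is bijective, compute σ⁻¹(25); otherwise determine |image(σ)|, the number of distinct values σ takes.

19

σ(18): Repeated squaring mod 37: 18^1 ≡ 18, 18^2 ≡ 18² = 324 ≡ 28, 18^4 ≡ 28² = 784 ≡ 7, 18^8 ≡ 7² = 49 ≡ 12. Since 10 = 8 + 2, 18^10 ≡ 12·28: 12·28 = 336 ≡ 3. So 18^10 ≡ 3 (mod 37).
σ(19): Repeated squaring mod 37: 19^1 ≡ 19, 19^2 ≡ 19² = 361 ≡ 28, 19^4 ≡ 28² = 784 ≡ 7, 19^8 ≡ 7² = 49 ≡ 12. Since 10 = 8 + 2, 19^10 ≡ 12·28: 12·28 = 336 ≡ 3. So 19^10 ≡ 3 (mod 37).
So σ(18) = σ(19) = 3 while 18 ≠ 19, so σ is not injective, hence not bijective.
Since σ is not bijective, we determine |image(σ)|. Computing x^10 mod 37 for each x (by repeated squaring, reducing mod 37 at every step), the values σ(0), σ(1), …, σ(36) are: 0, 1, 25, 34, 33, 30, 36, 7, 11, 9, 10, 26, 12, 4, 27, 21, 16, 28, 3, 3, 28, 16, 21, 27, 4, 12, 26, 10, 9, 11, 7, 36, 30, 33, 34, 25, 1.
The distinct values are {0, 1, 3, 4, 7, 9, 10, 11, 12, 16, 21, 25, 26, 27, 28, 30, 33, 34, 36}; there are 19 of them.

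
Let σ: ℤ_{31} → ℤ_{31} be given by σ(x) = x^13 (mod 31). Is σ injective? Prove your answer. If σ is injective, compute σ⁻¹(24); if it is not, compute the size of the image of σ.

Since 31 is prime, the nonzero elements of ℤ_{31} form a cyclic group of order 30.
As gcd(13, 30) = 1, raising to the 13th power is a bijection on this group: if u^13 ≡ v^13 then (uv^{−1})^13 = 1, and the only element of order dividing gcd(13, 30) = 1 is 1, so u = v.
With σ(0) = 0 this makes σ injective on all of ℤ_{31}, hence bijective (finite equal-size domain and codomain). In particular σ is injective.
Since σ is injective, we find the preimage of 24. The inverse of x ↦ x^13 on (ℤ_{31})^× is x ↦ x^7, because 13·7 = 91 = 3·30 + 1 ≡ 1 (mod 30) and x^{30} = 1 for x ≠ 0 (Fermat). So σ⁻¹(24) = 24^7 mod 31.
Repeated squaring mod 31: 24^1 ≡ 24, 24^2 ≡ 24² = 576 ≡ 18, 24^4 ≡ 18² = 324 ≡ 14. Since 7 = 4 + 2 + 1, 24^7 ≡ 14·18·24: 14·18 = 252 ≡ 4, then 4·24 = 96 ≡ 3. So 24^7 ≡ 3 (mod 31).
Hence σ⁻¹(24) = 3.

3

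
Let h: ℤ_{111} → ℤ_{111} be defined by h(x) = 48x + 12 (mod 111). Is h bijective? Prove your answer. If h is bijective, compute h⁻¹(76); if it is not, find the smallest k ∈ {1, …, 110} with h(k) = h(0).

37

We have gcd(48, 111) = 3 > 1. Taking x_1 = 0 and x_2 = 37: h(0) = 12 and h(37) = 48·37 + 12 = 1788 ≡ 12 (mod 111).
So h(0) = h(37) while 0 ≠ 37, so h is not injective, hence not bijective.
Since h is not bijective, we find the least positive k with h(k) = h(0): this means 48k ≡ 0 (mod 111), i.e. 111 ∣ 48k. Since gcd(48, 111) = 3, dividing through by 3 this holds exactly when 37 ∣ 16k, and as gcd(16, 37) = 1, exactly when 37 ∣ k.
The smallest positive such k is 37.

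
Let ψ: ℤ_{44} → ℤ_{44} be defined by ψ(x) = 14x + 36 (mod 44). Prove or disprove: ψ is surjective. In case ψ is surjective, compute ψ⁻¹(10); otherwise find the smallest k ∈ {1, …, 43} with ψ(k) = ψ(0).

Since gcd(14, 44) = 2, we have 14x ≡ 0 (mod 2) for all x, so ψ(x) ≡ 0 (mod 2).
But 1 ≢ 0 (mod 2), so 1 ∈ ℤ_{44} has no preimage. Thus ψ is not surjective.
Since ψ is not surjective, we find the least positive k with ψ(k) = ψ(0): this means 14k ≡ 0 (mod 44), i.e. 44 ∣ 14k. Since gcd(14, 44) = 2, dividing through by 2 this holds exactly when 22 ∣ 7k, and as gcd(7, 22) = 1, exactly when 22 ∣ k.
The smallest positive such k is 22.

22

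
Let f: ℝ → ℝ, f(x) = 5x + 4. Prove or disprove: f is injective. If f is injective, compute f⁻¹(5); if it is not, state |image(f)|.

Suppose f(s) = f(t). Then 5s + 4 = 5t + 4, therefore 5s = 5t, thus s = t.
Thus f is injective.
Since f is injective, we compute f⁻¹(5) = (5 − 4)/5 = 1/5.

1/5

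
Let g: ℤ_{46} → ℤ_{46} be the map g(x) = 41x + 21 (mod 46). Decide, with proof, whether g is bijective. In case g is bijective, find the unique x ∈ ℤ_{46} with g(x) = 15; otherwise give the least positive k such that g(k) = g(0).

Suppose g(s) = g(t) in ℤ_{46}. Then 41s + 21 ≡ 41t + 21 (mod 46), therefore 41(s − t) ≡ 0 (mod 46).
Since gcd(41, 46) = 1, 41 is invertible modulo 46, thus s − t ≡ 0 (mod 46), i.e. s = t.
We now compute 41⁻¹ mod 46 explicitly. Euclid's algorithm: 46 = 1·41 + 5, 41 = 8·5 + 1; back-substituting gives 1 = 9·41 − 8·46, so 41⁻¹ ≡ 9 (mod 46).
For any y ∈ ℤ_{46}, x = 9(y − 21) mod 46 satisfies g(x) = 41·9(y − 21) + 21 ≡ y (since 41·9 ≡ 1 mod 46). So every y has a preimage.
Hence g is bijective.
Since g is bijective, we compute g⁻¹(15): solve 41x + 21 ≡ 15 (mod 46), i.e. 41x ≡ 40 (mod 46).
Multiplying by 41⁻¹ = 9 gives x ≡ 9·40 = 360 = 7·46 + 38 ≡ 38 (mod 46).
Check: g(38) = 41·38 + 21 = 1579 = 34·46 + 15 ≡ 15 (mod 46).

38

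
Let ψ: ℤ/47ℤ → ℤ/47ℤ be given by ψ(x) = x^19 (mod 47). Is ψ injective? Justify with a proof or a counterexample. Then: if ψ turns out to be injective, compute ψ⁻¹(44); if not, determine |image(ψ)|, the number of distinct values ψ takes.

45

Since 47 is prime, the nonzero elements of ℤ/47ℤ form a cyclic group of order 46.
As gcd(19, 46) = 1, raising to the 19th power is a bijection on this group: if u^19 ≡ v^19 then (uv^{−1})^19 = 1, and the only element of order dividing gcd(19, 46) = 1 is 1, so u = v.
With ψ(0) = 0 this makes ψ injective on all of ℤ/47ℤ, hence bijective (finite equal-size domain and codomain). In particular ψ is injective.
Since ψ is injective, we find the preimage of 44. The inverse of x ↦ x^19 on (ℤ/47ℤ)^× is x ↦ x^17, because 19·17 = 323 = 7·46 + 1 ≡ 1 (mod 46) and x^{46} = 1 for x ≠ 0 (Fermat). So ψ⁻¹(44) = 44^17 mod 47.
Repeated squaring mod 47: 44^1 ≡ 44, 44^2 ≡ 44² = 1936 ≡ 9, 44^4 ≡ 9² = 81 ≡ 34, 44^8 ≡ 34² = 1156 ≡ 28, 44^16 ≡ 28² = 784 ≡ 32. Since 17 = 16 + 1, 44^17 ≡ 32·44: 32·44 = 1408 ≡ 45. So 44^17 ≡ 45 (mod 47).
Hence ψ⁻¹(44) = 45.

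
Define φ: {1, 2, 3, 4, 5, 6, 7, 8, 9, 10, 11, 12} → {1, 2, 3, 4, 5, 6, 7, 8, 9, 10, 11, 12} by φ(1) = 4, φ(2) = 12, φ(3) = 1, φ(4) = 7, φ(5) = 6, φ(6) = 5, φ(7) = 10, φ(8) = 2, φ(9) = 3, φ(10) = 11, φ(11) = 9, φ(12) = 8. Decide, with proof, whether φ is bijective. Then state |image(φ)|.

The values 4, 12, 1, 7, 6, 5, 10, 2, 3, 11, 9, 8 are a permutation of {1, 2, 3, 4, 5, 6, 7, 8, 9, 10, 11, 12}: each element appears exactly once.
So φ is injective and surjective, hence bijective.
The image of φ is {1, 2, 3, 4, 5, 6, 7, 8, 9, 10, 11, 12}, which has 12 elements.

12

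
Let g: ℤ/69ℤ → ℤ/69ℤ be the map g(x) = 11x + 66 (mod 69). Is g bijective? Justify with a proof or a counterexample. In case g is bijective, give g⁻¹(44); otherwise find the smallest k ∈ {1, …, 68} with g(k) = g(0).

Suppose g(u) = g(v) in ℤ/69ℤ. Then 11u + 66 ≡ 11v + 66 (mod 69), thus 11(u − v) ≡ 0 (mod 69).
Since gcd(11, 69) = 1, 11 is invertible modulo 69, therefore u − v ≡ 0 (mod 69), i.e. u = v.
We now compute 11⁻¹ mod 69 explicitly. Euclid's algorithm: 69 = 6·11 + 3, 11 = 3·3 + 2, 3 = 1·2 + 1; back-substituting gives 1 = 44·11 − 7·69, so 11⁻¹ ≡ 44 (mod 69).
For any y ∈ ℤ/69ℤ, x = 44(y − 66) mod 69 satisfies g(x) = 11·44(y − 66) + 66 ≡ y (since 11·44 ≡ 1 mod 69). So every y has a preimage.
Therefore g is bijective.
Since g is bijective, we find g⁻¹(44): we need 11x ≡ 44 − 66 ≡ 47 (mod 69). Using 11⁻¹ = 44: x ≡ 44·47 = 2068 = 29·69 + 67, so x = 67.
Check: g(67) = 11·67 + 66 = 803 = 11·69 + 44 ≡ 44 (mod 69).

67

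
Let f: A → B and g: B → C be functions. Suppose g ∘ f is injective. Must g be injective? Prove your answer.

No. Take A = {1}, B = {1, 2, 3}, C = {1, 2, 3}, f(a) = a for each a ∈ A, and g(b) = 2 if b ∈ {2, 3} else g(b) = b.
Then g ∘ f = f is injective (A ⊂ B and f is the inclusion), but g(2) = g(3) = 2 with 2 ≠ 3, so g is not injective.

not injective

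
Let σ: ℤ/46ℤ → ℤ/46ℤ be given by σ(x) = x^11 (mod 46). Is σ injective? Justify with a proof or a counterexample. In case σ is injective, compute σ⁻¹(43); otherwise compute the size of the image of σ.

σ(1) = 1^11 = 1.
σ(3): Repeated squaring mod 46: 3^1 ≡ 3, 3^2 ≡ 3² = 9, 3^4 ≡ 9² = 81 ≡ 35, 3^8 ≡ 35² = 1225 ≡ 29. Since 11 = 8 + 2 + 1, 3^11 ≡ 29·9·3: 29·9 = 261 ≡ 31, then 31·3 = 93 ≡ 1. So 3^11 ≡ 1 (mod 46).
So σ(1) = σ(3) = 1 while 1 ≠ 3, so σ is not injective.
Since σ is not injective, we determine |image(σ)|. Computing x^11 mod 46 for each x (by repeated squaring, reducing mod 46 at every step), the values σ(0), σ(1), …, σ(45) are: 0, 1, 24, 1, 24, 45, 24, 45, 24, 1, 22, 45, 24, 1, 22, 45, 24, 45, 24, 45, 22, 45, 22, 23, 24, 1, 24, 1, 22, 1, 22, 1, 24, 45, 22, 1, 24, 45, 22, 1, 22, 1, 22, 45, 22, 45.
The distinct values are {0, 1, 22, 23, 24, 45}; there are 6 of them.

6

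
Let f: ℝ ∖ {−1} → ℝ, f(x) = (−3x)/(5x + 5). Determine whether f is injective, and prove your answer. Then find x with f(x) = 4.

Suppose f(x_1) = f(x_2). Cross-multiplying: (−3x_1)(5x_2 + 5) = (−3x_2)(5x_1 + 5).
Expanding both sides and cancelling the symmetric terms leaves −15·(x_1 − x_2) = 0. Since −15 ≠ 0, x_1 = x_2. Hence f is injective.
Solving f(x) = 4: cross-multiplying gives −3x = 4(5x + 5), which rearranges to −23x = 20, so x = −20/23.

-20/23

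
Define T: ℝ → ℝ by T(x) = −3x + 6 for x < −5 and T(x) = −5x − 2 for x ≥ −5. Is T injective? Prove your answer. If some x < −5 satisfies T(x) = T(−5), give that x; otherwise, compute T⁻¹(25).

Both pieces are strictly decreasing (slopes −3 and −5), so each is injective on its own interval.
The left piece maps (−∞, −5) onto (21, ∞); the right piece maps [−5, ∞) onto (−∞, 23].
These images overlap. In particular T(−5) = 23 (right piece), and solving −3x + 6 = 23 on the left piece gives x = −17/3 < −5.
So T(−17/3) = T(−5) with −17/3 ≠ −5, and T is not injective. This x = −17/3 is the requested value below −5.

-17/3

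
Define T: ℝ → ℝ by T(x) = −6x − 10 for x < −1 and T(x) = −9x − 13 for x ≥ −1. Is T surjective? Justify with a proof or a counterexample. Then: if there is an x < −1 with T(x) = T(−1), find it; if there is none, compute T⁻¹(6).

-8/3

Both pieces are strictly decreasing (slopes −6 and −9), so each is injective on its own interval.
The left piece maps (−∞, −1) onto (−4, ∞); the right piece maps [−1, ∞) onto (−∞, −4].
These images together cover ℝ, so T is surjective.
Because the two images are disjoint, no x < −1 has T(x) = T(−1), so we compute T⁻¹(6): 6 lies in (−4, ∞), so solve −6x − 10 = 6: x = (6 + 10)/(−6) = −8/3.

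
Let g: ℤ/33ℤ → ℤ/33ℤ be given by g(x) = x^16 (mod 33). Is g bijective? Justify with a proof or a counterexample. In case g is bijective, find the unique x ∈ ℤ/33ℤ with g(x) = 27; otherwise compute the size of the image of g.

12

g(4): Repeated squaring mod 33: 4^1 ≡ 4, 4^2 ≡ 4² = 16, 4^4 ≡ 16² = 256 ≡ 25, 4^8 ≡ 25² = 625 ≡ 31, 4^16 ≡ 31² = 961 ≡ 4. So 4^16 ≡ 4 (mod 33).
g(7): Repeated squaring mod 33: 7^1 ≡ 7, 7^2 ≡ 7² = 49 ≡ 16, 7^4 ≡ 16² = 256 ≡ 25, 7^8 ≡ 25² = 625 ≡ 31, 7^16 ≡ 31² = 961 ≡ 4. So 7^16 ≡ 4 (mod 33).
So g(4) = g(7) = 4 while 4 ≠ 7, thus g is not injective, hence not bijective.
Since g is not bijective, we determine |image(g)|. Computing x^16 mod 33 for each x (by repeated squaring, reducing mod 33 at every step), the values g(0), g(1), …, g(32) are: 0, 1, 31, 3, 4, 16, 27, 4, 25, 9, 1, 22, 12, 31, 25, 15, 16, 16, 15, 25, 31, 12, 22, 1, 9, 25, 4, 27, 16, 4, 3, 31, 1.
The distinct values are {0, 1, 3, 4, 9, 12, 15, 16, 22, 25, 27, 31}; there are 12 of them.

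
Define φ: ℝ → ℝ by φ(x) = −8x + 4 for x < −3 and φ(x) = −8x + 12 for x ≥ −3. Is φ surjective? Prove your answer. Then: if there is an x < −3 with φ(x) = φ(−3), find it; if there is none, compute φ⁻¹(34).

Both pieces are strictly decreasing (slopes −8 and −8), so each is injective on its own interval.
The left piece maps (−∞, −3) onto (28, ∞); the right piece maps [−3, ∞) onto (−∞, 36].
The union (28, ∞) ∪ (−∞, 36] covers ℝ, so φ is surjective.
For the follow-up: the images overlap, so an x < −3 with φ(x) = φ(−3) exists. φ(−3) = 36; solving −8x + 4 = 36 for x < −3 gives x = (36 − 4)/(−8) = −4.

-4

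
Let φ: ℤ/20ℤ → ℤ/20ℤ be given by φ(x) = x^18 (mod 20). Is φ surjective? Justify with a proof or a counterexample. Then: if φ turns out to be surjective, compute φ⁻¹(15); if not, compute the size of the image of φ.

φ(4): Repeated squaring mod 20: 4^1 ≡ 4, 4^2 ≡ 4² = 16, 4^4 ≡ 16² = 256 ≡ 16, 4^8 ≡ 16² = 256 ≡ 16, 4^16 ≡ 16² = 256 ≡ 16. Since 18 = 16 + 2, 4^18 ≡ 16·16: 16·16 = 256 ≡ 16. So 4^18 ≡ 16 (mod 20).
φ(6): Repeated squaring mod 20: 6^1 ≡ 6, 6^2 ≡ 6² = 36 ≡ 16, 6^4 ≡ 16² = 256 ≡ 16, 6^8 ≡ 16² = 256 ≡ 16, 6^16 ≡ 16² = 256 ≡ 16. Since 18 = 16 + 2, 6^18 ≡ 16·16: 16·16 = 256 ≡ 16. So 6^18 ≡ 16 (mod 20).
So φ(4) = φ(6) = 16 while 4 ≠ 6, therefore φ is not injective.
A non-injective map from the 20-element set ℤ/20ℤ to itself takes at most 19 distinct values, so it cannot be surjective. Thus φ is not surjective.
Since φ is not surjective, we determine |image(φ)|. Computing x^18 mod 20 for each x (by repeated squaring, reducing mod 20 at every step), the values φ(0), φ(1), …, φ(19) are: 0, 1, 4, 9, 16, 5, 16, 9, 4, 1, 0, 1, 4, 9, 16, 5, 16, 9, 4, 1.
The distinct values are {0, 1, 4, 5, 9, 16}; there are 6 of them.

6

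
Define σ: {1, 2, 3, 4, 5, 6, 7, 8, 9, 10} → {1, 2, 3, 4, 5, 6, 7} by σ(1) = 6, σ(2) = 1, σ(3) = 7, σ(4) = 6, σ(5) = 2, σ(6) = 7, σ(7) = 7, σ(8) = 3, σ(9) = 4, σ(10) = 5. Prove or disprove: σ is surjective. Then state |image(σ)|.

Every element of the codomain has a preimage: 1 = σ(2), 2 = σ(5), 3 = σ(8), 4 = σ(9), 5 = σ(10), 6 = σ(1), 7 = σ(3).
Hence σ is surjective.
The image of σ is {1, 2, 3, 4, 5, 6, 7}, which has 7 elements.

7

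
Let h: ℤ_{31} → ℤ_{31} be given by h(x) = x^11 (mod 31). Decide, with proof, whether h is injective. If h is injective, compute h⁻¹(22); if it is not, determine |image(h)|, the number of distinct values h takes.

Since 31 is prime, the nonzero elements of ℤ_{31} form a cyclic group of order 30.
As gcd(11, 30) = 1, raising to the 11th power is a bijection on this group: if u^11 ≡ v^11 then (uv^{−1})^11 = 1, and the only element of order dividing gcd(11, 30) = 1 is 1, so u = v.
With h(0) = 0 this makes h injective on all of ℤ_{31}, hence bijective (finite equal-size domain and codomain). In particular h is injective.
Since h is injective, we find the preimage of 22. The inverse of x ↦ x^11 on (ℤ_{31})^× is x ↦ x^11, because 11·11 = 121 = 4·30 + 1 ≡ 1 (mod 30) and x^{30} = 1 for x ≠ 0 (Fermat). So h⁻¹(22) = 22^11 mod 31.
Repeated squaring mod 31: 22^1 ≡ 22, 22^2 ≡ 22² = 484 ≡ 19, 22^4 ≡ 19² = 361 ≡ 20, 22^8 ≡ 20² = 400 ≡ 28. Since 11 = 8 + 2 + 1, 22^11 ≡ 28·19·22: 28·19 = 532 ≡ 5, then 5·22 = 110 ≡ 17. So 22^11 ≡ 17 (mod 31).
Hence h⁻¹(22) = 17.

17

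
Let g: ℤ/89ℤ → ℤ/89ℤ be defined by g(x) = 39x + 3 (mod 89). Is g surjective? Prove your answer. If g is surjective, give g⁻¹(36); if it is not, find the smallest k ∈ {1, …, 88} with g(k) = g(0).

Since gcd(39, 89) = 1, 39 is invertible modulo 89. Euclid's algorithm: 89 = 2·39 + 11, 39 = 3·11 + 6, 11 = 1·6 + 5, 6 = 1·5 + 1; back-substituting gives 1 = 16·39 − 7·89, so 39⁻¹ ≡ 16 (mod 89).
Then y ↦ 16(y − 3) is a two-sided inverse to g, so every y ∈ ℤ/89ℤ has a preimage.
Thus g is surjective.
Since g is surjective, we compute g⁻¹(36): solve 39x + 3 ≡ 36 (mod 89), i.e. 39x ≡ 33 (mod 89).
Multiplying by 39⁻¹ = 16 gives x ≡ 16·33 = 528 = 5·89 + 83 ≡ 83 (mod 89).
Check: g(83) = 39·83 + 3 = 3240 = 36·89 + 36 ≡ 36 (mod 89).

83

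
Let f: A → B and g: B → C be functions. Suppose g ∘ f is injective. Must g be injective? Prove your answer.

not injective

No. Take A = {0}, B = {0, 1}, C = {0, 1}, f(a) = a for each a ∈ A, and g(b) = 0 if b ∈ {0, 1} else g(b) = b.
Then g ∘ f = f is injective (A ⊂ B and f is the inclusion), but g(0) = g(1) = 0 with 0 ≠ 1, so g is not injective.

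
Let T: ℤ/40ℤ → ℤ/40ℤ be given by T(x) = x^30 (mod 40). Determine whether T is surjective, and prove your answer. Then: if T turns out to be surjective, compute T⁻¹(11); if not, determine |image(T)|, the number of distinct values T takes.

T(4): Repeated squaring mod 40: 4^1 ≡ 4, 4^2 ≡ 4² = 16, 4^4 ≡ 16² = 256 ≡ 16, 4^8 ≡ 16² = 256 ≡ 16, 4^16 ≡ 16² = 256 ≡ 16. Since 30 = 16 + 8 + 4 + 2, 4^30 ≡ 16·16·16·16: 16·16 = 256 ≡ 16, then 16·16 = 256 ≡ 16, then 16·16 = 256 ≡ 16. So 4^30 ≡ 16 (mod 40).
T(6): Repeated squaring mod 40: 6^1 ≡ 6, 6^2 ≡ 6² = 36, 6^4 ≡ 36² = 1296 ≡ 16, 6^8 ≡ 16² = 256 ≡ 16, 6^16 ≡ 16² = 256 ≡ 16. Since 30 = 16 + 8 + 4 + 2, 6^30 ≡ 16·16·16·36: 16·16 = 256 ≡ 16, then 16·16 = 256 ≡ 16, then 16·36 = 576 ≡ 16. So 6^30 ≡ 16 (mod 40).
So T(4) = T(6) = 16 while 4 ≠ 6, hence T is not injective.
A non-injective map from the 40-element set ℤ/40ℤ to itself takes at most 39 distinct values, so it cannot be surjective. Thus T is not surjective.
Since T is not surjective, we determine |image(T)|. Computing x^30 mod 40 for each x (by repeated squaring, reducing mod 40 at every step), the values T(0), T(1), …, T(39) are: 0, 1, 24, 9, 16, 25, 16, 9, 24, 1, 0, 1, 24, 9, 16, 25, 16, 9, 24, 1, 0, 1, 24, 9, 16, 25, 16, 9, 24, 1, 0, 1, 24, 9, 16, 25, 16, 9, 24, 1.
The distinct values are {0, 1, 9, 16, 24, 25}; there are 6 of them.

6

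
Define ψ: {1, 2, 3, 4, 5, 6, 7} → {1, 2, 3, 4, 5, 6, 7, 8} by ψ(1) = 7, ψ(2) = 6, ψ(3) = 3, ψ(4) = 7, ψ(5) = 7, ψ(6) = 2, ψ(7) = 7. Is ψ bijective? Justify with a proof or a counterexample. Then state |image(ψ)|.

ψ(1) = 7 = ψ(4) with 1 ≠ 4, so ψ is not injective, hence not bijective.
The image of ψ is {2, 3, 6, 7}, which has 4 elements.

4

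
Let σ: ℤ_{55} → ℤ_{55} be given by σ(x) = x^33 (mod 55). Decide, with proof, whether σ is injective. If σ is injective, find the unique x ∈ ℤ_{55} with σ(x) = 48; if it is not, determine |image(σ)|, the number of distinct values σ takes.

Computing x^33 mod 55 for each x (by repeated squaring, reducing mod 55 at every step), the values σ(0), σ(1), …, σ(54) are: 0, 1, 52, 38, 9, 15, 51, 2, 28, 14, 10, 11, 12, 8, 49, 20, 26, 7, 13, 39, 25, 21, 22, 23, 19, 5, 31, 37, 18, 24, 50, 36, 32, 33, 34, 30, 16, 42, 48, 29, 35, 6, 47, 43, 44, 45, 41, 27, 53, 4, 40, 46, 17, 3, 54.
Every element of ℤ_{55} appears exactly once in this list, so σ is a bijection, and in particular injective.
Since σ is injective, we read off the preimage of 48 from the same table: σ(38) = 48, so σ⁻¹(48) = 38.

38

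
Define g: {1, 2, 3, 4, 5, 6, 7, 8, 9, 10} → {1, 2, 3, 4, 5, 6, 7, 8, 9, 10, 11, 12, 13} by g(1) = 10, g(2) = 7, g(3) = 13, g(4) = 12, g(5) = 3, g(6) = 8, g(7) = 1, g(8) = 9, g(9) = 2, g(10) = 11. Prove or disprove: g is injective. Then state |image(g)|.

10

The values g(1), …, g(10) are 10, 7, 13, 12, 3, 8, 1, 9, 2, 11 — all distinct.
So g(a) = g(b) only when a = b, and g is injective.
The image of g is {1, 2, 3, 7, 8, 9, 10, 11, 12, 13}, which has 10 elements.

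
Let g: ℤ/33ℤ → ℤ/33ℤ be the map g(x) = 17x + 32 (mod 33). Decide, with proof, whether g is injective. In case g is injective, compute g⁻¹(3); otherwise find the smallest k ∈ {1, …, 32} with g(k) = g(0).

Recall that injectivity means: for all x_1, x_2 in the domain, g(x_1) = g(x_2) implies x_1 = x_2.
Suppose g(x_1) = g(x_2) in ℤ/33ℤ. Then 17x_1 + 32 ≡ 17x_2 + 32 (mod 33), hence 17(x_1 − x_2) ≡ 0 (mod 33).
Since gcd(17, 33) = 1, 17 is invertible modulo 33, thus x_1 − x_2 ≡ 0 (mod 33), i.e. x_1 = x_2.
Therefore g is injective.
We now compute 17⁻¹ mod 33 explicitly. Euclid's algorithm: 33 = 1·17 + 16, 17 = 1·16 + 1; back-substituting gives 1 = 2·17 − 1·33, so 17⁻¹ ≡ 2 (mod 33).
Since g is injective, we find g⁻¹(3): we need 17x ≡ 3 − 32 ≡ 4 (mod 33). Using 17⁻¹ = 2: x ≡ 2·4 = 8, so x = 8.
Check: g(8) = 17·8 + 32 = 168 = 5·33 + 3 ≡ 3 (mod 33).

8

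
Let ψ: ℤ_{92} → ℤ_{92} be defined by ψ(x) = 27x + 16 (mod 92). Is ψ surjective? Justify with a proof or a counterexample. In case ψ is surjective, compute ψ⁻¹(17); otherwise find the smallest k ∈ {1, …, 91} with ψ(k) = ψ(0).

75

Since gcd(27, 92) = 1, 27 is invertible modulo 92. Euclid's algorithm: 92 = 3·27 + 11, 27 = 2·11 + 5, 11 = 2·5 + 1; back-substituting gives 1 = 75·27 − 22·92, so 27⁻¹ ≡ 75 (mod 92).
Then y ↦ 75(y − 16) is a two-sided inverse to ψ, so every y ∈ ℤ_{92} has a preimage.
Thus ψ is surjective.
Since ψ is surjective, we compute ψ⁻¹(17): solve 27x + 16 ≡ 17 (mod 92), i.e. 27x ≡ 1 (mod 92).
Multiplying by 27⁻¹ = 75 gives x ≡ 75·1 = 75 ≡ 75 (mod 92).
Check: ψ(75) = 27·75 + 16 = 2041 = 22·92 + 17 ≡ 17 (mod 92).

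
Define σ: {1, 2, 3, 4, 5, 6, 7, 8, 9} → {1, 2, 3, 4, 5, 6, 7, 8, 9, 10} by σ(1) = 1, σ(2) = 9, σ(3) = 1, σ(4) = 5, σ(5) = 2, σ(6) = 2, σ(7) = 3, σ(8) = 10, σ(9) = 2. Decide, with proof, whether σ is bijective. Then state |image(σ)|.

6

σ(1) = 1 = σ(3) with 1 ≠ 3, so σ is not injective, hence not bijective.
The image of σ is {1, 2, 3, 5, 9, 10}, which has 6 elements.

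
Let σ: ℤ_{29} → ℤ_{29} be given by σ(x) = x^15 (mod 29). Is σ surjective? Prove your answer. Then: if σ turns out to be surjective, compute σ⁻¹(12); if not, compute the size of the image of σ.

Since 29 is prime, the nonzero elements of ℤ_{29} form a cyclic group of order 28.
As gcd(15, 28) = 1, raising to the 15th power is a bijection on this group: if u^15 ≡ v^15 then (uv^{−1})^15 = 1, and the only element of order dividing gcd(15, 28) = 1 is 1, so u = v.
With σ(0) = 0 this makes σ injective on all of ℤ_{29}, hence bijective (finite equal-size domain and codomain). In particular σ is surjective.
Since σ is surjective, we find the preimage of 12. The inverse of x ↦ x^15 on (ℤ_{29})^× is x ↦ x^15, because 15·15 = 225 = 8·28 + 1 ≡ 1 (mod 28) and x^{28} = 1 for x ≠ 0 (Fermat). So σ⁻¹(12) = 12^15 mod 29.
Repeated squaring mod 29: 12^1 ≡ 12, 12^2 ≡ 12² = 144 ≡ 28, 12^4 ≡ 28² = 784 ≡ 1, 12^8 ≡ 1² = 1. Since 15 = 8 + 4 + 2 + 1, 12^15 ≡ 1·1·28·12: 1·1 = 1, then 1·28 = 28, then 28·12 = 336 ≡ 17. So 12^15 ≡ 17 (mod 29).
Hence σ⁻¹(12) = 17.

17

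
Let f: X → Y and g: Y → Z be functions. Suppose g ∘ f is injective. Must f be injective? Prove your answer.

injective

Suppose f(s) = f(t). Applying g: (g ∘ f)(s) = (g ∘ f)(t). Since g ∘ f is injective, s = t. So f is injective.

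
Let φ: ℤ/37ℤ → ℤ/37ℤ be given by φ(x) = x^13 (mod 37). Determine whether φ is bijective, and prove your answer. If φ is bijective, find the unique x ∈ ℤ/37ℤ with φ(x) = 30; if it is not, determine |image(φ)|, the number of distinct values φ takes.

3

Since 37 is prime, the nonzero elements of ℤ/37ℤ form a cyclic group of order 36.
As gcd(13, 36) = 1, raising to the 13th power is a bijection on this group: if a^13 ≡ b^13 then (ab^{−1})^13 = 1, and the only element of order dividing gcd(13, 36) = 1 is 1, so a = b.
With φ(0) = 0 this makes φ injective on all of ℤ/37ℤ, hence bijective (finite equal-size domain and codomain). In particular φ is bijective.
Since φ is bijective, we find the preimage of 30. The inverse of x ↦ x^13 on (ℤ/37ℤ)^× is x ↦ x^25, because 13·25 = 325 = 9·36 + 1 ≡ 1 (mod 36) and x^{36} = 1 for x ≠ 0 (Fermat). So φ⁻¹(30) = 30^25 mod 37.
Repeated squaring mod 37: 30^1 ≡ 30, 30^2 ≡ 30² = 900 ≡ 12, 30^4 ≡ 12² = 144 ≡ 33, 30^8 ≡ 33² = 1089 ≡ 16, 30^16 ≡ 16² = 256 ≡ 34. Since 25 = 16 + 8 + 1, 30^25 ≡ 34·16·30: 34·16 = 544 ≡ 26, then 26·30 = 780 ≡ 3. So 30^25 ≡ 3 (mod 37).
Hence φ⁻¹(30) = 3.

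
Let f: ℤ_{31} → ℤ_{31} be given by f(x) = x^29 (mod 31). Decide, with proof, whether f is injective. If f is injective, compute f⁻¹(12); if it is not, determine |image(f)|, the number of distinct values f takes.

13

Since 31 is prime, the nonzero elements of ℤ_{31} form a cyclic group of order 30.
As gcd(29, 30) = 1, raising to the 29th power is a bijection on this group: if s^29 ≡ t^29 then (st^{−1})^29 = 1, and the only element of order dividing gcd(29, 30) = 1 is 1, so s = t.
With f(0) = 0 this makes f injective on all of ℤ_{31}, hence bijective (finite equal-size domain and codomain). In particular f is injective.
Since f is injective, we find the preimage of 12. The inverse of x ↦ x^29 on (ℤ_{31})^× is x ↦ x^29, because 29·29 = 841 = 28·30 + 1 ≡ 1 (mod 30) and x^{30} = 1 for x ≠ 0 (Fermat). So f⁻¹(12) = 12^29 mod 31.
Repeated squaring mod 31: 12^1 ≡ 12, 12^2 ≡ 12² = 144 ≡ 20, 12^4 ≡ 20² = 400 ≡ 28, 12^8 ≡ 28² = 784 ≡ 9, 12^16 ≡ 9² = 81 ≡ 19. Since 29 = 16 + 8 + 4 + 1, 12^29 ≡ 19·9·28·12: 19·9 = 171 ≡ 16, then 16·28 = 448 ≡ 14, then 14·12 = 168 ≡ 13. So 12^29 ≡ 13 (mod 31).
Hence f⁻¹(12) = 13.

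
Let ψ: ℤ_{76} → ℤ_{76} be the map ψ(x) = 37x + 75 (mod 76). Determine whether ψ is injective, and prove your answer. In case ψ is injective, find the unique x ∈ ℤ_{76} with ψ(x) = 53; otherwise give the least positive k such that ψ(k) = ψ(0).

Recall: ψ is injective when ψ(a) = ψ(b) forces a = b.
Suppose ψ(a) = ψ(b) in ℤ_{76}. Then 37a + 75 ≡ 37b + 75 (mod 76), hence 37(a − b) ≡ 0 (mod 76).
Since gcd(37, 76) = 1, 37 is invertible modulo 76, hence a − b ≡ 0 (mod 76), i.e. a = b.
So ψ is injective.
We now compute 37⁻¹ mod 76 explicitly. Euclid's algorithm: 76 = 2·37 + 2, 37 = 18·2 + 1; back-substituting gives 1 = 37·37 − 18·76, so 37⁻¹ ≡ 37 (mod 76).
Since ψ is injective, we compute ψ⁻¹(53): solve 37x + 75 ≡ 53 (mod 76), i.e. 37x ≡ 54 (mod 76).
Multiplying by 37⁻¹ = 37 gives x ≡ 37·54 = 1998 = 26·76 + 22 ≡ 22 (mod 76).
Check: ψ(22) = 37·22 + 75 = 889 = 11·76 + 53 ≡ 53 (mod 76).

22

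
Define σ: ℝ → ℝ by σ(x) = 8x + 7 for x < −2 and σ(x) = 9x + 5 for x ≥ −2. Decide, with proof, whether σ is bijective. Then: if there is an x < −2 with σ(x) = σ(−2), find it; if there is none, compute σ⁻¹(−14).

Both pieces are strictly increasing (slopes 8 and 9), so each is injective on its own interval.
The left piece maps (−∞, −2) onto (−∞, −9); the right piece maps [−2, ∞) onto [−13, ∞).
These images overlap. In particular σ(−2) = −13 (right piece), and solving 8x + 7 = −13 on the left piece gives x = −5/2 < −2.
So σ(−5/2) = σ(−2) with −5/2 ≠ −2, and σ is not injective, hence not bijective. This x = −5/2 is the requested value below −2.

-5/2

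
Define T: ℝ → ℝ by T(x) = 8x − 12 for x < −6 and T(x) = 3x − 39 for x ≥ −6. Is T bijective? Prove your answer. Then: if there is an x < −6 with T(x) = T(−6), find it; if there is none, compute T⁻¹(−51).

Both pieces are strictly increasing (slopes 8 and 3), so each is injective on its own interval.
The left piece maps (−∞, −6) onto (−∞, −60); the right piece maps [−6, ∞) onto [−57, ∞).
The images leave a gap (−60 has no preimage), so T is not surjective, hence not bijective.
Because the two images are disjoint, no x < −6 has T(x) = T(−6), so we compute T⁻¹(−51): −51 lies in [−57, ∞), so solve 3x − 39 = −51: x = (−51 + 39)/3 = −4.

-4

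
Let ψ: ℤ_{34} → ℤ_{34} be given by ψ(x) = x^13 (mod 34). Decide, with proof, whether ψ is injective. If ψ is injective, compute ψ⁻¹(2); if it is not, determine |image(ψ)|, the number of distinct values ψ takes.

Computing x^13 mod 34 for each x (by repeated squaring, reducing mod 34 at every step), the values ψ(0), ψ(1), …, ψ(33) are: 0, 1, 32, 29, 4, 3, 10, 23, 26, 25, 28, 7, 14, 13, 22, 19, 16, 17, 18, 15, 12, 21, 20, 27, 6, 9, 8, 11, 24, 31, 30, 5, 2, 33.
Every element of ℤ_{34} appears exactly once in this list, so ψ is a bijection, and in particular injective.
Since ψ is injective, we read off the preimage of 2 from the same table: ψ(32) = 2, so ψ⁻¹(2) = 32.

32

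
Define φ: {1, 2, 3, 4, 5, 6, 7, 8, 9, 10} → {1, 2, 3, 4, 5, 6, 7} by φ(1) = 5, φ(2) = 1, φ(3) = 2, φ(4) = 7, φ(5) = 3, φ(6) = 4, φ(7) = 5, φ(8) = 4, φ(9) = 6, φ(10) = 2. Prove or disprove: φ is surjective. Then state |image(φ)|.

Every element of the codomain has a preimage: 1 = φ(2), 2 = φ(3), 3 = φ(5), 4 = φ(6), 5 = φ(1), 6 = φ(9), 7 = φ(4).
So φ is surjective.
The image of φ is {1, 2, 3, 4, 5, 6, 7}, which has 7 elements.

7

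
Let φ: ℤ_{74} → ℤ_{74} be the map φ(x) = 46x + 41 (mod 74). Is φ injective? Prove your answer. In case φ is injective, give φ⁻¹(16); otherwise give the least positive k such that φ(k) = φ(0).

37

We have gcd(46, 74) = 2 > 1. Taking x_1 = 0 and x_2 = 37: φ(0) = 41 and φ(37) = 46·37 + 41 = 1743 ≡ 41 (mod 74).
So φ(0) = φ(37) while 0 ≠ 37, hence φ is not injective.
Since φ is not injective, we find the least positive k with φ(k) = φ(0): this means 46k ≡ 0 (mod 74), i.e. 74 ∣ 46k. Since gcd(46, 74) = 2, dividing through by 2 this holds exactly when 37 ∣ 23k, and as gcd(23, 37) = 1, exactly when 37 ∣ k.
The smallest positive such k is 37.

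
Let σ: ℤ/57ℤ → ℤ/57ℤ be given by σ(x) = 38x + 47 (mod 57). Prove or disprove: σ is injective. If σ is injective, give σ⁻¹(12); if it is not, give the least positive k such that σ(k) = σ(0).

Recall that σ is injective if σ(u) = σ(v) implies u = v.
We have gcd(38, 57) = 19 > 1. Taking u = 0 and v = 3: σ(0) = 47 and σ(3) = 38·3 + 47 = 161 ≡ 47 (mod 57).
So σ(0) = σ(3) while 0 ≠ 3, therefore σ is not injective.
Since σ is not injective, we find the least positive k with σ(k) = σ(0): this means 38k ≡ 0 (mod 57), i.e. 57 ∣ 38k. Since gcd(38, 57) = 19, dividing through by 19 this holds exactly when 3 ∣ 2k, and as gcd(2, 3) = 1, exactly when 3 ∣ k.
The smallest positive such k is 3.

3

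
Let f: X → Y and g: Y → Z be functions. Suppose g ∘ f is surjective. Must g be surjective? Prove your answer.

Let c ∈ Z. Since g ∘ f is surjective, some a ∈ X has g(f(a)) = c. Then b = f(a) ∈ Y satisfies g(b) = c. So g is surjective.

surjective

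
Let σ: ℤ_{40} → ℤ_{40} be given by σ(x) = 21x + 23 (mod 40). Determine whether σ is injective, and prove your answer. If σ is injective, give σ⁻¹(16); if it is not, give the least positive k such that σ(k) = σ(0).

Suppose σ(a) = σ(b) in ℤ_{40}. Then 21a + 23 ≡ 21b + 23 (mod 40), so 21(a − b) ≡ 0 (mod 40).
Since gcd(21, 40) = 1, 21 is invertible modulo 40, hence a − b ≡ 0 (mod 40), i.e. a = b.
So σ is injective.
We now compute 21⁻¹ mod 40 explicitly. Euclid's algorithm: 40 = 1·21 + 19, 21 = 1·19 + 2, 19 = 9·2 + 1; back-substituting gives 1 = 21·21 − 11·40, so 21⁻¹ ≡ 21 (mod 40).
Since σ is injective, we find σ⁻¹(16): we need 21x ≡ 16 − 23 ≡ 33 (mod 40). Using 21⁻¹ = 21: x ≡ 21·33 = 693 = 17·40 + 13, so x = 13.
Check: σ(13) = 21·13 + 23 = 296 = 7·40 + 16 ≡ 16 (mod 40).

13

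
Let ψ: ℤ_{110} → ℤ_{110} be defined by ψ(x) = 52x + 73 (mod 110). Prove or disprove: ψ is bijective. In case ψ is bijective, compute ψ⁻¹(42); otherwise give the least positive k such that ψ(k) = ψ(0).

Recall: ψ is injective when ψ(u) = ψ(v) forces u = v.
We have gcd(52, 110) = 2 > 1. Taking u = 0 and v = 55: ψ(0) = 73 and ψ(55) = 52·55 + 73 = 2933 ≡ 73 (mod 110).
So ψ(0) = ψ(55) while 0 ≠ 55, so ψ is not injective, hence not bijective.
Since ψ is not bijective, we find the least positive k with ψ(k) = ψ(0): this means 52k ≡ 0 (mod 110), i.e. 110 ∣ 52k. Since gcd(52, 110) = 2, dividing through by 2 this holds exactly when 55 ∣ 26k, and as gcd(26, 55) = 1, exactly when 55 ∣ k.
The smallest positive such k is 55.

55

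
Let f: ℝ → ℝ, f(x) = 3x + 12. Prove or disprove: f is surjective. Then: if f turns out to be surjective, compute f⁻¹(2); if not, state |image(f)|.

Recall that surjectivity means every element of the codomain has a preimage under f.
For any y ∈ ℝ, x = (y − 12)/3 satisfies f(x) = y.
Hence f is surjective.
Since f is surjective, we compute f⁻¹(2) = (2 − 12)/3 = −10/3.

-10/3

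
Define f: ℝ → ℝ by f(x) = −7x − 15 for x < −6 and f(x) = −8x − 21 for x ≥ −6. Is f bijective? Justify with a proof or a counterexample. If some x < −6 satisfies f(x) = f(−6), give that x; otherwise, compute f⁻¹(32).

Both pieces are strictly decreasing (slopes −7 and −8), so each is injective on its own interval.
The left piece maps (−∞, −6) onto (27, ∞); the right piece maps [−6, ∞) onto (−∞, 27].
Since 27 = 27, the images partition ℝ: f is injective and surjective, hence bijective.
Because the two images are disjoint, no x < −6 has f(x) = f(−6), so we compute f⁻¹(32): 32 lies in (27, ∞), so solve −7x − 15 = 32: x = (32 + 15)/(−7) = −47/7.

-47/7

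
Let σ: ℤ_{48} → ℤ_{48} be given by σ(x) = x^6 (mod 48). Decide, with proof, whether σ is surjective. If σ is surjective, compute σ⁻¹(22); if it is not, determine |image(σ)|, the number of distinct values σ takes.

6

σ(2): Repeated squaring mod 48: 2^1 ≡ 2, 2^2 ≡ 2² = 4, 2^4 ≡ 4² = 16. Since 6 = 4 + 2, 2^6 ≡ 16·4: 16·4 = 64 ≡ 16. So 2^6 ≡ 16 (mod 48).
σ(4): Repeated squaring mod 48: 4^1 ≡ 4, 4^2 ≡ 4² = 16, 4^4 ≡ 16² = 256 ≡ 16. Since 6 = 4 + 2, 4^6 ≡ 16·16: 16·16 = 256 ≡ 16. So 4^6 ≡ 16 (mod 48).
So σ(2) = σ(4) = 16 while 2 ≠ 4, thus σ is not injective.
A non-injective map from the 48-element set ℤ_{48} to itself takes at most 47 distinct values, so it cannot be surjective. Therefore σ is not surjective.
Since σ is not surjective, we determine |image(σ)|. Computing x^6 mod 48 for each x (by repeated squaring, reducing mod 48 at every step), the values σ(0), σ(1), …, σ(47) are: 0, 1, 16, 9, 16, 25, 0, 1, 16, 33, 16, 25, 0, 25, 16, 33, 16, 1, 0, 25, 16, 9, 16, 1, 0, 1, 16, 9, 16, 25, 0, 1, 16, 33, 16, 25, 0, 25, 16, 33, 16, 1, 0, 25, 16, 9, 16, 1.
The distinct values are {0, 1, 9, 16, 25, 33}; there are 6 of them.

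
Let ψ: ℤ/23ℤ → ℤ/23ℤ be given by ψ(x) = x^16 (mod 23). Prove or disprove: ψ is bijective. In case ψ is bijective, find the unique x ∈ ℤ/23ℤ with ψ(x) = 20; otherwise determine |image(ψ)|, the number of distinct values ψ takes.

ψ(11): Repeated squaring mod 23: 11^1 ≡ 11, 11^2 ≡ 11² = 121 ≡ 6, 11^4 ≡ 6² = 36 ≡ 13, 11^8 ≡ 13² = 169 ≡ 8, 11^16 ≡ 8² = 64 ≡ 18. So 11^16 ≡ 18 (mod 23).
ψ(12): Repeated squaring mod 23: 12^1 ≡ 12, 12^2 ≡ 12² = 144 ≡ 6, 12^4 ≡ 6² = 36 ≡ 13, 12^8 ≡ 13² = 169 ≡ 8, 12^16 ≡ 8² = 64 ≡ 18. So 12^16 ≡ 18 (mod 23).
So ψ(11) = ψ(12) = 18 while 11 ≠ 12, thus ψ is not injective, hence not bijective.
Since ψ is not bijective, we determine |image(ψ)|. Computing x^16 mod 23 for each x (by repeated squaring, reducing mod 23 at every step), the values ψ(0), ψ(1), …, ψ(22) are: 0, 1, 9, 13, 12, 3, 2, 6, 16, 8, 4, 18, 18, 4, 8, 16, 6, 2, 3, 12, 13, 9, 1.
The distinct values are {0, 1, 2, 3, 4, 6, 8, 9, 12, 13, 16, 18}; there are 12 of them.

12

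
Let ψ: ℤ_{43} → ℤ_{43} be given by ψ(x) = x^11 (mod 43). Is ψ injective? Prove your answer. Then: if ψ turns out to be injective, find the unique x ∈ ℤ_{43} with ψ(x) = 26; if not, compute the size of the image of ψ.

12

Since 43 is prime, the nonzero elements of ℤ_{43} form a cyclic group of order 42.
As gcd(11, 42) = 1, raising to the 11th power is a bijection on this group: if s^11 ≡ t^11 then (st^{−1})^11 = 1, and the only element of order dividing gcd(11, 42) = 1 is 1, so s = t.
With ψ(0) = 0 this makes ψ injective on all of ℤ_{43}, hence bijective (finite equal-size domain and codomain). In particular ψ is injective.
Since ψ is injective, we find the preimage of 26. The inverse of x ↦ x^11 on (ℤ_{43})^× is x ↦ x^23, because 11·23 = 253 = 6·42 + 1 ≡ 1 (mod 42) and x^{42} = 1 for x ≠ 0 (Fermat). So ψ⁻¹(26) = 26^23 mod 43.
Repeated squaring mod 43: 26^1 ≡ 26, 26^2 ≡ 26² = 676 ≡ 31, 26^4 ≡ 31² = 961 ≡ 15, 26^8 ≡ 15² = 225 ≡ 10, 26^16 ≡ 10² = 100 ≡ 14. Since 23 = 16 + 4 + 2 + 1, 26^23 ≡ 14·15·31·26: 14·15 = 210 ≡ 38, then 38·31 = 1178 ≡ 17, then 17·26 = 442 ≡ 12. So 26^23 ≡ 12 (mod 43).
Hence ψ⁻¹(26) = 12.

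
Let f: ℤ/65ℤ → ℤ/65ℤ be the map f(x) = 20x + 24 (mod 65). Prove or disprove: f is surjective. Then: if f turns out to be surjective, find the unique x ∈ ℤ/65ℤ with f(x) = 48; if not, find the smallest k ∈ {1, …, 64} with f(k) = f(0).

By definition, surjectivity means every element of the codomain has a preimage under f.
Since gcd(20, 65) = 5, we have 20x ≡ 0 (mod 5) for all x, so f(x) ≡ 4 (mod 5).
But 0 ≢ 4 (mod 5), so 0 ∈ ℤ/65ℤ has no preimage. Therefore f is not surjective.
Since f is not surjective, we find the least positive k with f(k) = f(0): this means 20k ≡ 0 (mod 65), i.e. 65 ∣ 20k. Since gcd(20, 65) = 5, dividing through by 5 this holds exactly when 13 ∣ 4k, and as gcd(4, 13) = 1, exactly when 13 ∣ k.
The smallest positive such k is 13.

13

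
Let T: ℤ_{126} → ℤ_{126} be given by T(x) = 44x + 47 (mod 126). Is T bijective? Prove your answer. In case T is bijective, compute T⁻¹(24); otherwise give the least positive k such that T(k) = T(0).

We have gcd(44, 126) = 2 > 1. Taking u = 0 and v = 63: T(0) = 47 and T(63) = 44·63 + 47 = 2819 ≡ 47 (mod 126).
So T(0) = T(63) while 0 ≠ 63, hence T is not injective, hence not bijective.
Since T is not bijective, we find the least positive k with T(k) = T(0): this means 44k ≡ 0 (mod 126), i.e. 126 ∣ 44k. Since gcd(44, 126) = 2, dividing through by 2 this holds exactly when 63 ∣ 22k, and as gcd(22, 63) = 1, exactly when 63 ∣ k.
The smallest positive such k is 63.

63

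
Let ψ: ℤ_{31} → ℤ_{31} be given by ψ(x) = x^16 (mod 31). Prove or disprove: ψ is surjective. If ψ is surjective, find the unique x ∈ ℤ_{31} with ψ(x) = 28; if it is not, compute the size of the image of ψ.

ψ(15): Repeated squaring mod 31: 15^1 ≡ 15, 15^2 ≡ 15² = 225 ≡ 8, 15^4 ≡ 8² = 64 ≡ 2, 15^8 ≡ 2² = 4, 15^16 ≡ 4² = 16. So 15^16 ≡ 16 (mod 31).
ψ(16): Repeated squaring mod 31: 16^1 ≡ 16, 16^2 ≡ 16² = 256 ≡ 8, 16^4 ≡ 8² = 64 ≡ 2, 16^8 ≡ 2² = 4, 16^16 ≡ 4² = 16. So 16^16 ≡ 16 (mod 31).
So ψ(15) = ψ(16) = 16 while 15 ≠ 16, therefore ψ is not injective.
A non-injective map from the 31-element set ℤ_{31} to itself takes at most 30 distinct values, so it cannot be surjective. Thus ψ is not surjective.
Since ψ is not surjective, we determine |image(ψ)|. Computing x^16 mod 31 for each x (by repeated squaring, reducing mod 31 at every step), the values ψ(0), ψ(1), …, ψ(30) are: 0, 1, 2, 28, 4, 5, 25, 7, 8, 9, 10, 20, 19, 18, 14, 16, 16, 14, 18, 19, 20, 10, 9, 8, 7, 25, 5, 4, 28, 2, 1.
The distinct values are {0, 1, 2, 4, 5, 7, 8, 9, 10, 14, 16, 18, 19, 20, 25, 28}; there are 16 of them.

16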